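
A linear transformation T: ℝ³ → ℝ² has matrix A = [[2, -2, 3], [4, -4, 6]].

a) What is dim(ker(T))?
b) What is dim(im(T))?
dim(ker) = 2, dim(im) = 1

Observe that row 2 = 2 × row 1 (so the rows are linearly dependent).
Thus rank(A) = 1 (only one linearly independent row).
dim(im(T)) = rank(A) = 1.
By the rank-nullity theorem applied to T: ℝ³ → ℝ², rank(A) + nullity(A) = 3 (the domain dimension), so dim(ker(T)) = 3 - 1 = 2.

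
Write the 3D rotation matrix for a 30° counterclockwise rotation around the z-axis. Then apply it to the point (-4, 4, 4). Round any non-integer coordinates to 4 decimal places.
R = [[√3/2, -1/2, 0], [1/2, √3/2, 0], [0, 0, 1]]; R·(-4, 4, 4) = (-5.4641, 1.4641, 4.0000)

Rotation matrix for 30° around z-axis:
cos(30°) = √3/2, sin(30°) = 1/2
R = [[√3/2, -1/2, 0], [1/2, √3/2, 0], [0, 0, 1]]
Apply to (-4, 4, 4): R·[-4, 4, 4]ᵀ = (-5.4641, 1.4641, 4.0000)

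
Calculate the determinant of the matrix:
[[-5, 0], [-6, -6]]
30

For a 2×2 matrix [[a, b], [c, d]], det = ad - bc
det = (-5)(-6) - (0)(-6) = 30 - 0 = 30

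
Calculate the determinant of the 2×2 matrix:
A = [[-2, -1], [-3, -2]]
1

For A = [[a, b], [c, d]], det(A) = a*d - b*c.
det(A) = (-2)*(-2) - (-1)*(-3) = 4 - 3 = 1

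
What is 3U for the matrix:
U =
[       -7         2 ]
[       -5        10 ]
3U =
[      -21         6 ]
[      -15        30 ]

Scalar multiplication is elementwise: (3U)[i][j] = 3 * U[i][j].
  (3U)[0][0] = 3 * (-7) = -21
  (3U)[0][1] = 3 * (2) = 6
  (3U)[1][0] = 3 * (-5) = -15
  (3U)[1][1] = 3 * (10) = 30
3U =
[      -21         6 ]
[      -15        30 ]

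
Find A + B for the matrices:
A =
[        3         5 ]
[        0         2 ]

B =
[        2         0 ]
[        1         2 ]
A + B =
[        5         5 ]
[        1         4 ]

Matrix addition is elementwise: (A+B)[i][j] = A[i][j] + B[i][j].
  (A+B)[0][0] = (3) + (2) = 5
  (A+B)[0][1] = (5) + (0) = 5
  (A+B)[1][0] = (0) + (1) = 1
  (A+B)[1][1] = (2) + (2) = 4
A + B =
[        5         5 ]
[        1         4 ]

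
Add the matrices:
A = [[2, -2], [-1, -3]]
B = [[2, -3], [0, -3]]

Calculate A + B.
[[4, -5], [-1, -6]]

Add corresponding elements:
(2)+(2)=4
(-2)+(-3)=-5
(-1)+(0)=-1
(-3)+(-3)=-6
A + B = [[4, -5], [-1, -6]]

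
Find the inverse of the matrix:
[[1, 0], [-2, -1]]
[[1, 0], [-2, -1]]

For [[a,b],[c,d]], inverse = (1/det)·[[d,-b],[-c,a]]
det = 1·-1 - 0·-2 = -1
Inverse = (1/-1)·[[-1, 0], [2, 1]]
        = [[1, 0], [-2, -1]]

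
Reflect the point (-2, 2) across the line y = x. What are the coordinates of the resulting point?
(2, -2)

Reflection across line y = x: (-2, 2) → (2, -2)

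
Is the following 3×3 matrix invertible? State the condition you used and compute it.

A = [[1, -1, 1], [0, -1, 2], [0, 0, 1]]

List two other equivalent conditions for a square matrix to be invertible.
Yes, invertible; det(A) = -1 ≠ 0. Equivalent conditions: rank(A) = 3; Ax = 0 has only the trivial solution; 0 is not an eigenvalue; the columns of A are linearly independent.

To check invertibility, compute det(A).
The given matrix is triangular, so det(A) equals the product of its diagonal entries = -1 ≠ 0.
Since det(A) ≠ 0, A is invertible.
Equivalent conditions for a square matrix A to be invertible:
- rank(A) = 3 (full rank).
- The homogeneous system Ax = 0 has only the trivial solution x = 0.
- 0 is not an eigenvalue of A.
- The columns (equivalently rows) of A are linearly independent.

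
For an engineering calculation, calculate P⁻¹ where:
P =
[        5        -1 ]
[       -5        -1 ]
det(P) = -10
P⁻¹ =
[     1/10     -1/10 ]
[     -1/2      -1/2 ]

For a 2×2 matrix P = [[a, b], [c, d]] with det(P) ≠ 0, P⁻¹ = (1/det(P)) * [[d, -b], [-c, a]].
det(P) = (5)*(-1) - (-1)*(-5) = -5 - 5 = -10.
P⁻¹ = (1/-10) * [[-1, 1], [5, 5]].
Dividing each entry by -10 and reducing:
P⁻¹ =
[     1/10     -1/10 ]
[     -1/2      -1/2 ]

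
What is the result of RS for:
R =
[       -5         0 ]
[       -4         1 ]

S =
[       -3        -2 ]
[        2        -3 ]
RS =
[       15        10 ]
[       14         5 ]

Matrix multiplication: (RS)[i][j] = sum over k of R[i][k] * S[k][j].
  (RS)[0][0] = (-5)*(-3) + (0)*(2) = 15
  (RS)[0][1] = (-5)*(-2) + (0)*(-3) = 10
  (RS)[1][0] = (-4)*(-3) + (1)*(2) = 14
  (RS)[1][1] = (-4)*(-2) + (1)*(-3) = 5
RS =
[       15        10 ]
[       14         5 ]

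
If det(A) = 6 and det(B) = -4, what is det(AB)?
-24

Use the multiplicative property of determinants: det(AB) = det(A)*det(B).
det(AB) = (6)*(-4) = -24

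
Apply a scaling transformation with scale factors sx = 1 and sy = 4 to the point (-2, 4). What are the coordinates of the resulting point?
(-2, 16)

Scaling matrix:
[[1, 0], [0, 4]]
Result: (-2 × 1, 4 × 4) = (-2, 16)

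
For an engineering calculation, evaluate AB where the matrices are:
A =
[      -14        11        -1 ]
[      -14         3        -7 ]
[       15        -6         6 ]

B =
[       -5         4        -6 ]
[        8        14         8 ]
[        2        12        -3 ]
AB =
[      156        86       175 ]
[       80       -98       129 ]
[     -111        48      -156 ]

Matrix multiplication: (AB)[i][j] = sum over k of A[i][k] * B[k][j].
  (AB)[0][0] = (-14)*(-5) + (11)*(8) + (-1)*(2) = 156
  (AB)[0][1] = (-14)*(4) + (11)*(14) + (-1)*(12) = 86
  (AB)[0][2] = (-14)*(-6) + (11)*(8) + (-1)*(-3) = 175
  (AB)[1][0] = (-14)*(-5) + (3)*(8) + (-7)*(2) = 80
  (AB)[1][1] = (-14)*(4) + (3)*(14) + (-7)*(12) = -98
  (AB)[1][2] = (-14)*(-6) + (3)*(8) + (-7)*(-3) = 129
  (AB)[2][0] = (15)*(-5) + (-6)*(8) + (6)*(2) = -111
  (AB)[2][1] = (15)*(4) + (-6)*(14) + (6)*(12) = 48
  (AB)[2][2] = (15)*(-6) + (-6)*(8) + (6)*(-3) = -156
AB =
[      156        86       175 ]
[       80       -98       129 ]
[     -111        48      -156 ]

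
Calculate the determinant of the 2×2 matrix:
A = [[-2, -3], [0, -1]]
2

For A = [[a, b], [c, d]], det(A) = a*d - b*c.
det(A) = (-2)*(-1) - (-3)*(0) = 2 - 0 = 2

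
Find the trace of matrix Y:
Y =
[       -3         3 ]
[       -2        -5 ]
tr(Y) = -3 - 5 = -8

The trace of a square matrix is the sum of its diagonal entries.
Diagonal entries of Y: Y[0][0] = -3, Y[1][1] = -5.
tr(Y) = -3 - 5 = -8.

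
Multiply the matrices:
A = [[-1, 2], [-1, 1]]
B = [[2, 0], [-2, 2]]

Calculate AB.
[[-6, 4], [-4, 2]]

Each entry (i,j) of AB = sum over k of A[i][k]*B[k][j].
(AB)[0][0] = (-1)*(2) + (2)*(-2) = -6
(AB)[0][1] = (-1)*(0) + (2)*(2) = 4
(AB)[1][0] = (-1)*(2) + (1)*(-2) = -4
(AB)[1][1] = (-1)*(0) + (1)*(2) = 2
AB = [[-6, 4], [-4, 2]]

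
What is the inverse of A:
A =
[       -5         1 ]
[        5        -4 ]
det(A) = 15
A⁻¹ =
[    -4/15     -1/15 ]
[     -1/3      -1/3 ]

For a 2×2 matrix A = [[a, b], [c, d]] with det(A) ≠ 0, A⁻¹ = (1/det(A)) * [[d, -b], [-c, a]].
det(A) = (-5)*(-4) - (1)*(5) = 20 - 5 = 15.
A⁻¹ = (1/15) * [[-4, -1], [-5, -5]].
Dividing each entry by 15 and reducing:
A⁻¹ =
[    -4/15     -1/15 ]
[     -1/3      -1/3 ]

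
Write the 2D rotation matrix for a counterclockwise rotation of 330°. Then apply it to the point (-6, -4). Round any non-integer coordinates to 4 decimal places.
R = [[√3/2, 1/2], [-1/2, √3/2]]; R·(-6, -4) = (-7.1962, -0.4641)

Rotation matrix formula: R(θ) = [[cos θ, -sin θ], [sin θ, cos θ]]
For θ = 330°:
cos(330°) = √3/2
sin(330°) = -1/2
R = [[√3/2, 1/2], [-1/2, √3/2]]
Apply to (-6, -4): [√3/2·-6 + (1/2)·-4, -1/2·-6 + √3/2·-4] = (-7.1962, -0.4641)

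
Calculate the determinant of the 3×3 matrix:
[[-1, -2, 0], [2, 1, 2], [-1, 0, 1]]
7

Expansion along first row:
det = -1·det([[1,2],[0,1]]) - -2·det([[2,2],[-1,1]]) + 0·det([[2,1],[-1,0]])
    = -1·(1·1 - 2·0) - -2·(2·1 - 2·-1) + 0·(2·0 - 1·-1)
    = -1·1 - -2·4 + 0·1
    = -1 + 8 + 0 = 7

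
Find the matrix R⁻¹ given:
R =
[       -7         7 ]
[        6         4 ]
det(R) = -70
R⁻¹ =
[    -2/35      1/10 ]
[     3/35      1/10 ]

For a 2×2 matrix R = [[a, b], [c, d]] with det(R) ≠ 0, R⁻¹ = (1/det(R)) * [[d, -b], [-c, a]].
det(R) = (-7)*(4) - (7)*(6) = -28 - 42 = -70.
R⁻¹ = (1/-70) * [[4, -7], [-6, -7]].
Dividing each entry by -70 and reducing:
R⁻¹ =
[    -2/35      1/10 ]
[     3/35      1/10 ]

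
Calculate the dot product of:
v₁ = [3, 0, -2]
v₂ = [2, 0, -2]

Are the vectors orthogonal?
10, No

The dot product is the sum of products of corresponding components.
v₁·v₂ = (3)*(2) + (0)*(0) + (-2)*(-2) = 6 + 0 + 4 = 10.
Two vectors are orthogonal iff their dot product is 0; here the dot product is 10, so the vectors are not orthogonal.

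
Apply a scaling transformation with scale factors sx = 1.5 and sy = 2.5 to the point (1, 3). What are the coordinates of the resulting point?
(1.5, 7.5)

Scaling matrix:
[[1.50, 0], [0, 2.50]]
Result: (1 × 1.5, 3 × 2.5) = (1.5, 7.5)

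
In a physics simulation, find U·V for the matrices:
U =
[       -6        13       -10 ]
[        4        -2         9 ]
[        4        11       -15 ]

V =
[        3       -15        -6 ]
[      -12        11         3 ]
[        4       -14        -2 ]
UV =
[     -214       373        95 ]
[       72      -208       -48 ]
[     -180       271        39 ]

Matrix multiplication: (UV)[i][j] = sum over k of U[i][k] * V[k][j].
  (UV)[0][0] = (-6)*(3) + (13)*(-12) + (-10)*(4) = -214
  (UV)[0][1] = (-6)*(-15) + (13)*(11) + (-10)*(-14) = 373
  (UV)[0][2] = (-6)*(-6) + (13)*(3) + (-10)*(-2) = 95
  (UV)[1][0] = (4)*(3) + (-2)*(-12) + (9)*(4) = 72
  (UV)[1][1] = (4)*(-15) + (-2)*(11) + (9)*(-14) = -208
  (UV)[1][2] = (4)*(-6) + (-2)*(3) + (9)*(-2) = -48
  (UV)[2][0] = (4)*(3) + (11)*(-12) + (-15)*(4) = -180
  (UV)[2][1] = (4)*(-15) + (11)*(11) + (-15)*(-14) = 271
  (UV)[2][2] = (4)*(-6) + (11)*(3) + (-15)*(-2) = 39
UV =
[     -214       373        95 ]
[       72      -208       -48 ]
[     -180       271        39 ]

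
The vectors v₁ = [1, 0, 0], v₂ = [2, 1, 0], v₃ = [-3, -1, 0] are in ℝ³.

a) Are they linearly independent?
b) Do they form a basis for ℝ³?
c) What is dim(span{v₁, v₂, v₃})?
Not independent, not a basis, dim(span) = 2

Check whether v₃ can be written as a linear combination of v₁ and v₂.
v₃ = (-1)·v₁ + (-1)·v₂ = [-3, -1, 0], so the three vectors are linearly dependent.
Thus they do not form a basis for ℝ³, and dim(span{v₁, v₂, v₃}) = 2 (spanned by v₁ and v₂).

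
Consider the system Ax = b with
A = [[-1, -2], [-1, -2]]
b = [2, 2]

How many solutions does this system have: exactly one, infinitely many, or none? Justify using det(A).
Infinitely many solutions

det(A) = (-1)*(-2) - (-2)*(-1) = 0, so A is singular (column 2 is 2 times column 1).
b = [2, 2] = -2 * column 1 of A, so b lies in the column space of A.
A singular matrix whose right-hand side is in its column space gives a 1-parameter family of solutions — infinitely many.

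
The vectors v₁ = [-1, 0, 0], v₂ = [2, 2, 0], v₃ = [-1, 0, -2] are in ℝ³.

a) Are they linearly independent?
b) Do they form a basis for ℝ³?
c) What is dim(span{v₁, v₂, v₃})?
Yes independent, yes basis, dim = 3

Stack v₁, v₂, v₃ as rows of a 3×3 matrix.
[[-1, 0, 0]; [2, 2, 0]; [-1, 0, -2]] is already lower triangular with nonzero diagonal entries (-1, 2, -2), so its determinant is the product of the diagonal entries, det = (-1)·(2)·(-2) = 4 ≠ 0, and the rows are linearly independent.
Three linearly independent vectors in ℝ³ form a basis for ℝ³, so dim(span{v₁,v₂,v₃}) = 3.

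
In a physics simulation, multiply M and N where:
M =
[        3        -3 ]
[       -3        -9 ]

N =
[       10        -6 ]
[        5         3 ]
MN =
[       15       -27 ]
[      -75        -9 ]

Matrix multiplication: (MN)[i][j] = sum over k of M[i][k] * N[k][j].
  (MN)[0][0] = (3)*(10) + (-3)*(5) = 15
  (MN)[0][1] = (3)*(-6) + (-3)*(3) = -27
  (MN)[1][0] = (-3)*(10) + (-9)*(5) = -75
  (MN)[1][1] = (-3)*(-6) + (-9)*(3) = -9
MN =
[       15       -27 ]
[      -75        -9 ]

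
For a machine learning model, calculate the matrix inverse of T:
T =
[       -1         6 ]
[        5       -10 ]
det(T) = -20
T⁻¹ =
[      1/2      3/10 ]
[      1/4      1/20 ]

For a 2×2 matrix T = [[a, b], [c, d]] with det(T) ≠ 0, T⁻¹ = (1/det(T)) * [[d, -b], [-c, a]].
det(T) = (-1)*(-10) - (6)*(5) = 10 - 30 = -20.
T⁻¹ = (1/-20) * [[-10, -6], [-5, -1]].
Dividing each entry by -20 and reducing:
T⁻¹ =
[      1/2      3/10 ]
[      1/4      1/20 ]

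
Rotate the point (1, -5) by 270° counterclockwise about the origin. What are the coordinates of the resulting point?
(-5, -1)

Rotation matrix R(θ) = [[cos θ, -sin θ], [sin θ, cos θ]]; for θ = 270°:
R = [[0, 1], [-1, 0]]
Result: R × [1, -5]ᵀ = [0·1 + (1)·-5, -1·1 + (0)·-5]ᵀ = (-5, -1)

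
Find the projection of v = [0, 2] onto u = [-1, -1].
[1, 1]

The projection of v onto u is proj_u(v) = ((v·u) / (u·u)) · u.
v·u = (0)*(-1) + (2)*(-1) = -2.
u·u = (-1)*(-1) + (-1)*(-1) = 2.
coefficient = -2 / 2 = -1.
proj_u(v) = -1 · [-1, -1] = [1, 1].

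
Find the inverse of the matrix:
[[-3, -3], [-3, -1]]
[[1/6, -1/2], [-1/2, 1/2]]

For [[a,b],[c,d]], inverse = (1/det)·[[d,-b],[-c,a]]
det = -3·-1 - -3·-3 = -6
Inverse = (1/-6)·[[-1, 3], [3, -3]]
        = [[1/6, -1/2], [-1/2, 1/2]]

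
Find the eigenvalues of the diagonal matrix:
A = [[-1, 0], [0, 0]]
λ₁ = -1, λ₂ = 0

The characteristic polynomial of A is det(A - λI) = (-1 - λ)(0 - λ) = 0.
The roots are λ = -1 and λ = 0, so the eigenvalues are the diagonal entries.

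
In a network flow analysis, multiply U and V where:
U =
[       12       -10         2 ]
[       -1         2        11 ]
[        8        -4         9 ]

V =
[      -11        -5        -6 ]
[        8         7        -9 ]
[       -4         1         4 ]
UV =
[     -220      -128        26 ]
[      -17        30        32 ]
[     -156       -59        24 ]

Matrix multiplication: (UV)[i][j] = sum over k of U[i][k] * V[k][j].
  (UV)[0][0] = (12)*(-11) + (-10)*(8) + (2)*(-4) = -220
  (UV)[0][1] = (12)*(-5) + (-10)*(7) + (2)*(1) = -128
  (UV)[0][2] = (12)*(-6) + (-10)*(-9) + (2)*(4) = 26
  (UV)[1][0] = (-1)*(-11) + (2)*(8) + (11)*(-4) = -17
  (UV)[1][1] = (-1)*(-5) + (2)*(7) + (11)*(1) = 30
  (UV)[1][2] = (-1)*(-6) + (2)*(-9) + (11)*(4) = 32
  (UV)[2][0] = (8)*(-11) + (-4)*(8) + (9)*(-4) = -156
  (UV)[2][1] = (8)*(-5) + (-4)*(7) + (9)*(1) = -59
  (UV)[2][2] = (8)*(-6) + (-4)*(-9) + (9)*(4) = 24
UV =
[     -220      -128        26 ]
[      -17        30        32 ]
[     -156       -59        24 ]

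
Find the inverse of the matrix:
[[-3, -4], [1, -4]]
[[-1/4, 1/4], [-1/16, -3/16]]

For [[a,b],[c,d]], inverse = (1/det)·[[d,-b],[-c,a]]
det = -3·-4 - -4·1 = 16
Inverse = (1/16)·[[-4, 4], [-1, -3]]
        = [[-1/4, 1/4], [-1/16, -3/16]]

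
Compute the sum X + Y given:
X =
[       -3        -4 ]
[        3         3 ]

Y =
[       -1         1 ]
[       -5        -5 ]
X + Y =
[       -4        -3 ]
[       -2        -2 ]

Matrix addition is elementwise: (X+Y)[i][j] = X[i][j] + Y[i][j].
  (X+Y)[0][0] = (-3) + (-1) = -4
  (X+Y)[0][1] = (-4) + (1) = -3
  (X+Y)[1][0] = (3) + (-5) = -2
  (X+Y)[1][1] = (3) + (-5) = -2
X + Y =
[       -4        -3 ]
[       -2        -2 ]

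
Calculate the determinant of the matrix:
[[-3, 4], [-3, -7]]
33

For a 2×2 matrix [[a, b], [c, d]], det = ad - bc
det = (-3)(-7) - (4)(-3) = 21 - -12 = 33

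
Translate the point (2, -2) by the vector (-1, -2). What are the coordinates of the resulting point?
(1, -4)

Translation by (-1, -2):
x' = 2 + -1 = 1
y' = -2 + -2 = -4
Homogeneous matrix: [[1, 0, -1], [0, 1, -2], [0, 0, 1]]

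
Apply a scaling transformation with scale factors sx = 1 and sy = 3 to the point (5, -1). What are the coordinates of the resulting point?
(5, -3)

Scaling matrix:
[[1, 0], [0, 3]]
Result: (5 × 1, -1 × 3) = (5, -3)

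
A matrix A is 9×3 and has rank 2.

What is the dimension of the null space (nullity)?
1

The rank-nullity theorem for an m×n matrix states:
rank(A) + nullity(A) = n (the number of columns).
Here n = 3 and rank(A) = 2, so nullity(A) = 3 - 2 = 1.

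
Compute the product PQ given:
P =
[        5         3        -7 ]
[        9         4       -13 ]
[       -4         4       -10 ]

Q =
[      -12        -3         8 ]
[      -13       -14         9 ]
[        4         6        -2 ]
PQ =
[     -127       -99        81 ]
[     -212      -161       134 ]
[      -44      -104        24 ]

Matrix multiplication: (PQ)[i][j] = sum over k of P[i][k] * Q[k][j].
  (PQ)[0][0] = (5)*(-12) + (3)*(-13) + (-7)*(4) = -127
  (PQ)[0][1] = (5)*(-3) + (3)*(-14) + (-7)*(6) = -99
  (PQ)[0][2] = (5)*(8) + (3)*(9) + (-7)*(-2) = 81
  (PQ)[1][0] = (9)*(-12) + (4)*(-13) + (-13)*(4) = -212
  (PQ)[1][1] = (9)*(-3) + (4)*(-14) + (-13)*(6) = -161
  (PQ)[1][2] = (9)*(8) + (4)*(9) + (-13)*(-2) = 134
  (PQ)[2][0] = (-4)*(-12) + (4)*(-13) + (-10)*(4) = -44
  (PQ)[2][1] = (-4)*(-3) + (4)*(-14) + (-10)*(6) = -104
  (PQ)[2][2] = (-4)*(8) + (4)*(9) + (-10)*(-2) = 24
PQ =
[     -127       -99        81 ]
[     -212      -161       134 ]
[      -44      -104        24 ]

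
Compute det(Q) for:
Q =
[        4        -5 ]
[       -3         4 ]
det(Q) = 1

For a 2×2 matrix [[a, b], [c, d]], det = a*d - b*c.
det(Q) = (4)*(4) - (-5)*(-3) = 16 - 15 = 1.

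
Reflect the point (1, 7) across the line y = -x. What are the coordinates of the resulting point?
(-7, -1)

Reflection across line y = -x: (1, 7) → (-7, -1)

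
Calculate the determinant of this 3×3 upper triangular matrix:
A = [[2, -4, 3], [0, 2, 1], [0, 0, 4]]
16

The determinant of a triangular matrix is the product of its diagonal entries (the off-diagonal entries above the diagonal do not affect it).
det(A) = (2) * (2) * (4) = 16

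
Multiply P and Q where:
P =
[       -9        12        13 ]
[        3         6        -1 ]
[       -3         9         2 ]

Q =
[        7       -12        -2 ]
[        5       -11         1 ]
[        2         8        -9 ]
PQ =
[       23        80       -87 ]
[       49      -110         9 ]
[       28       -47        -3 ]

Matrix multiplication: (PQ)[i][j] = sum over k of P[i][k] * Q[k][j].
  (PQ)[0][0] = (-9)*(7) + (12)*(5) + (13)*(2) = 23
  (PQ)[0][1] = (-9)*(-12) + (12)*(-11) + (13)*(8) = 80
  (PQ)[0][2] = (-9)*(-2) + (12)*(1) + (13)*(-9) = -87
  (PQ)[1][0] = (3)*(7) + (6)*(5) + (-1)*(2) = 49
  (PQ)[1][1] = (3)*(-12) + (6)*(-11) + (-1)*(8) = -110
  (PQ)[1][2] = (3)*(-2) + (6)*(1) + (-1)*(-9) = 9
  (PQ)[2][0] = (-3)*(7) + (9)*(5) + (2)*(2) = 28
  (PQ)[2][1] = (-3)*(-12) + (9)*(-11) + (2)*(8) = -47
  (PQ)[2][2] = (-3)*(-2) + (9)*(1) + (2)*(-9) = -3
PQ =
[       23        80       -87 ]
[       49      -110         9 ]
[       28       -47        -3 ]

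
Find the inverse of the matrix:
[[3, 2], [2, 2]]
[[1, -1], [-1, 3/2]]

For [[a,b],[c,d]], inverse = (1/det)·[[d,-b],[-c,a]]
det = 3·2 - 2·2 = 2
Inverse = (1/2)·[[2, -2], [-2, 3]]
        = [[1, -1], [-1, 3/2]]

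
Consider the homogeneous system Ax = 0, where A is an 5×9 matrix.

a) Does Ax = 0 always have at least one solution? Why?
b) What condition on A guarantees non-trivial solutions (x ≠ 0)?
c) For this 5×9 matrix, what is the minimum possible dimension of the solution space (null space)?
a) Yes, x = 0 is always a solution. b) When A has linearly dependent columns (rank < n). c) Minimum nullity = 4.

a) x = 0 satisfies A·0 = 0, so the zero vector is always a solution.
b) Non-trivial solutions exist iff the columns of A are linearly dependent, equivalently rank(A) < n (the number of columns).
c) By rank-nullity, rank(A) + nullity(A) = n = 9. Since A has only 5 rows, rank(A) ≤ 5, so nullity(A) ≥ 9 - 5 = 4.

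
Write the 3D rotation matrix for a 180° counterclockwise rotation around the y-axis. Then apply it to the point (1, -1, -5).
R = [[-1, 0, 0], [0, 1, 0], [0, 0, -1]]; R·(1, -1, -5) = (-1, -1, 5)

Rotation matrix for 180° around y-axis:
cos(180°) = -1, sin(180°) = 0
R = [[-1, 0, 0], [0, 1, 0], [0, 0, -1]]
Apply to (1, -1, -5): R·[1, -1, -5]ᵀ = (-1, -1, 5)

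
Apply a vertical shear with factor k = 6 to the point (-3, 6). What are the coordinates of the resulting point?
(-3, -12)

Shear matrix for vertical shear with factor k = 6:
[[1, 0], [6, 1]]
Result: (-3, 6) → (-3, -12)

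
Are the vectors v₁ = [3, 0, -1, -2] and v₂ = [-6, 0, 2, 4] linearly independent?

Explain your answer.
No, linearly dependent (v₂ = -2·v₁)

Check whether there is a scalar k with v₂ = k·v₁.
Comparing components, k = -2 satisfies -2·[3, 0, -1, -2] = [-6, 0, 2, 4].
Since v₂ is a scalar multiple of v₁, the two vectors are linearly dependent.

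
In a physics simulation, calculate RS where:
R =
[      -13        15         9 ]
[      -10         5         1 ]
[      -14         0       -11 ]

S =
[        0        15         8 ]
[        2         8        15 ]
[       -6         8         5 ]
RS =
[      -24        -3       166 ]
[        4      -102         0 ]
[       66      -298      -167 ]

Matrix multiplication: (RS)[i][j] = sum over k of R[i][k] * S[k][j].
  (RS)[0][0] = (-13)*(0) + (15)*(2) + (9)*(-6) = -24
  (RS)[0][1] = (-13)*(15) + (15)*(8) + (9)*(8) = -3
  (RS)[0][2] = (-13)*(8) + (15)*(15) + (9)*(5) = 166
  (RS)[1][0] = (-10)*(0) + (5)*(2) + (1)*(-6) = 4
  (RS)[1][1] = (-10)*(15) + (5)*(8) + (1)*(8) = -102
  (RS)[1][2] = (-10)*(8) + (5)*(15) + (1)*(5) = 0
  (RS)[2][0] = (-14)*(0) + (0)*(2) + (-11)*(-6) = 66
  (RS)[2][1] = (-14)*(15) + (0)*(8) + (-11)*(8) = -298
  (RS)[2][2] = (-14)*(8) + (0)*(15) + (-11)*(5) = -167
RS =
[      -24        -3       166 ]
[        4      -102         0 ]
[       66      -298      -167 ]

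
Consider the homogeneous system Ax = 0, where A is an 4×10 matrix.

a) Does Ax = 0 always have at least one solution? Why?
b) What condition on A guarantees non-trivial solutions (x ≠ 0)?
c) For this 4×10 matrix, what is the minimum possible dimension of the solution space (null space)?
a) Yes, x = 0 is always a solution. b) When A has linearly dependent columns (rank < n). c) Minimum nullity = 6.

a) x = 0 satisfies A·0 = 0, so the zero vector is always a solution.
b) Non-trivial solutions exist iff the columns of A are linearly dependent, equivalently rank(A) < n (the number of columns).
c) By rank-nullity, rank(A) + nullity(A) = n = 10. Since A has only 4 rows, rank(A) ≤ 4, so nullity(A) ≥ 10 - 4 = 6.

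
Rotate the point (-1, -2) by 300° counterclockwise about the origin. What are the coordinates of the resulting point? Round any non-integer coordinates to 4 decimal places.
(-2.2321, -0.1340)

Rotation matrix R(θ) = [[cos θ, -sin θ], [sin θ, cos θ]]; for θ = 300°:
R = [[1/2, √3/2], [-√3/2, 1/2]]
Result: R × [-1, -2]ᵀ = [1/2·-1 + (√3/2)·-2, -√3/2·-1 + (1/2)·-2]ᵀ = (-2.2321, -0.1340)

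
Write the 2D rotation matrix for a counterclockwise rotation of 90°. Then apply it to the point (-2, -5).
R = [[0, -1], [1, 0]]; R·(-2, -5) = (5, -2)

Rotation matrix formula: R(θ) = [[cos θ, -sin θ], [sin θ, cos θ]]
For θ = 90°:
cos(90°) = 0
sin(90°) = 1
R = [[0, -1], [1, 0]]
Apply to (-2, -5): [0·-2 + (-1)·-5, 1·-2 + 0·-5] = (5, -2)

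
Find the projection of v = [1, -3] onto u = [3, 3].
[-1, -1]

The projection of v onto u is proj_u(v) = ((v·u) / (u·u)) · u.
v·u = (1)*(3) + (-3)*(3) = -6.
u·u = (3)*(3) + (3)*(3) = 18.
coefficient = -6 / 18 = -1/3.
proj_u(v) = -1/3 · [3, 3] = [-1, -1].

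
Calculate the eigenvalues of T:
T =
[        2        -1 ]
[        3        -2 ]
λ = -1, 1

Solve det(T - λI) = 0. For a 2×2 matrix the characteristic equation is λ² - (trace)λ + det = 0.
trace(T) = a + d = 2 - 2 = 0.
det(T) = a*d - b*c = (2)*(-2) - (-1)*(3) = -4 + 3 = -1.
Characteristic equation: λ² - (0)λ + (-1) = 0.
Discriminant = (0)² - 4*(-1) = 0 + 4 = 4.
λ = (0 ± √4) / 2 = (0 ± 2) / 2 = -1, 1.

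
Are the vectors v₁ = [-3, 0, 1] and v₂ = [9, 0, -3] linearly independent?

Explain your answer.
No, linearly dependent (v₂ = -3·v₁)

Check whether there is a scalar k with v₂ = k·v₁.
Comparing components, k = -3 satisfies -3·[-3, 0, 1] = [9, 0, -3].
Since v₂ is a scalar multiple of v₁, the two vectors are linearly dependent.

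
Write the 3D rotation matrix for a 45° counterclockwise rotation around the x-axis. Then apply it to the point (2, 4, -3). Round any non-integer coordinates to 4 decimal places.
R = [[1, 0, 0], [0, √2/2, -√2/2], [0, √2/2, √2/2]]; R·(2, 4, -3) = (2.0000, 4.9497, 0.7071)

Rotation matrix for 45° around x-axis:
cos(45°) = √2/2, sin(45°) = √2/2
R = [[1, 0, 0], [0, √2/2, -√2/2], [0, √2/2, √2/2]]
Apply to (2, 4, -3): R·[2, 4, -3]ᵀ = (2.0000, 4.9497, 0.7071)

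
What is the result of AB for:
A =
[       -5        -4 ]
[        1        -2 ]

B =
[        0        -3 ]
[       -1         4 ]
AB =
[        4        -1 ]
[        2       -11 ]

Matrix multiplication: (AB)[i][j] = sum over k of A[i][k] * B[k][j].
  (AB)[0][0] = (-5)*(0) + (-4)*(-1) = 4
  (AB)[0][1] = (-5)*(-3) + (-4)*(4) = -1
  (AB)[1][0] = (1)*(0) + (-2)*(-1) = 2
  (AB)[1][1] = (1)*(-3) + (-2)*(4) = -11
AB =
[        4        -1 ]
[        2       -11 ]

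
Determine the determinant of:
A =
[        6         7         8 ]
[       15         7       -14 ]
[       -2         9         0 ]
det(A) = 2144

Expand along row 0 (cofactor expansion): det(A) = a*(e*i - f*h) - b*(d*i - f*g) + c*(d*h - e*g), where the 3×3 is [[a, b, c], [d, e, f], [g, h, i]].
Minor M_00 = (7)*(0) - (-14)*(9) = 0 + 126 = 126.
Minor M_01 = (15)*(0) - (-14)*(-2) = 0 - 28 = -28.
Minor M_02 = (15)*(9) - (7)*(-2) = 135 + 14 = 149.
det(A) = (6)*(126) - (7)*(-28) + (8)*(149) = 756 + 196 + 1192 = 2144.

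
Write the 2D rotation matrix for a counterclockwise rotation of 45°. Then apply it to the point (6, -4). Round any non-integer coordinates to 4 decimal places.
R = [[√2/2, -√2/2], [√2/2, √2/2]]; R·(6, -4) = (7.0711, 1.4142)

Rotation matrix formula: R(θ) = [[cos θ, -sin θ], [sin θ, cos θ]]
For θ = 45°:
cos(45°) = √2/2
sin(45°) = √2/2
R = [[√2/2, -√2/2], [√2/2, √2/2]]
Apply to (6, -4): [√2/2·6 + (-√2/2)·-4, √2/2·6 + √2/2·-4] = (7.0711, 1.4142)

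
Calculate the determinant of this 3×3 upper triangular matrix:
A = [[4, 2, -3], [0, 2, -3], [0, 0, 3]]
24

The determinant of a triangular matrix is the product of its diagonal entries (the off-diagonal entries above the diagonal do not affect it).
det(A) = (4) * (2) * (3) = 24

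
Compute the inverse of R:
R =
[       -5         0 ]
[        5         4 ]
det(R) = -20
R⁻¹ =
[     -1/5         0 ]
[      1/4       1/4 ]

For a 2×2 matrix R = [[a, b], [c, d]] with det(R) ≠ 0, R⁻¹ = (1/det(R)) * [[d, -b], [-c, a]].
det(R) = (-5)*(4) - (0)*(5) = -20 - 0 = -20.
R⁻¹ = (1/-20) * [[4, 0], [-5, -5]].
Dividing each entry by -20 and reducing:
R⁻¹ =
[     -1/5         0 ]
[      1/4       1/4 ]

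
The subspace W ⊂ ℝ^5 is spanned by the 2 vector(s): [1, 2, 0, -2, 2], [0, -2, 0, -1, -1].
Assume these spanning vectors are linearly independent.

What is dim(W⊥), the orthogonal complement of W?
dim(W⊥) = 3

For any subspace W of ℝ^n, dim(W) + dim(W⊥) = n (the whole-space dimension).
Here the given 2 vectors are linearly independent, so dim(W) = 2.
Thus dim(W⊥) = n - dim(W) = 5 - 2 = 3.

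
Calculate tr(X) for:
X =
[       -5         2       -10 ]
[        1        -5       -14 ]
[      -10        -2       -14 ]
tr(X) = -5 - 5 - 14 = -24

The trace of a square matrix is the sum of its diagonal entries.
Diagonal entries of X: X[0][0] = -5, X[1][1] = -5, X[2][2] = -14.
tr(X) = -5 - 5 - 14 = -24.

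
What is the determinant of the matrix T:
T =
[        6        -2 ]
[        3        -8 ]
det(T) = -42

For a 2×2 matrix [[a, b], [c, d]], det = a*d - b*c.
det(T) = (6)*(-8) - (-2)*(3) = -48 + 6 = -42.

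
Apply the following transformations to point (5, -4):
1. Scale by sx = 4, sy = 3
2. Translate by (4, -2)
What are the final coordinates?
(24, -14)

Step 1: Scale (5, -4) by (sx, sy) = (4, 3) → (20, -12)
Step 2: Translate by (4, -2) → (24, -14)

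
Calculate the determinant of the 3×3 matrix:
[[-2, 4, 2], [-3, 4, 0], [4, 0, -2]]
-40

Expansion along first row:
det = -2·det([[4,0],[0,-2]]) - 4·det([[-3,0],[4,-2]]) + 2·det([[-3,4],[4,0]])
    = -2·(4·-2 - 0·0) - 4·(-3·-2 - 0·4) + 2·(-3·0 - 4·4)
    = -2·-8 - 4·6 + 2·-16
    = 16 + -24 + -32 = -40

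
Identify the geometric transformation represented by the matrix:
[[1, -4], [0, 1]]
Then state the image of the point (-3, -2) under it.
horizontal shear with factor -4; image of (-3, -2) is (5, -2)

The matrix [[1, k], [0, 1]] sends (x, y) to (x + -4y, y), leaving the y-coordinate fixed: a horizontal shear.
The matrix [[1, -4], [0, 1]] represents: horizontal shear with factor -4.
Applying it to (-3, -2): [1·-3 + -4·-2, 0·-3 + 1·-2] = (5, -2).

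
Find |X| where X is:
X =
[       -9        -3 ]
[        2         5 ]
det(X) = -39

For a 2×2 matrix [[a, b], [c, d]], det = a*d - b*c.
det(X) = (-9)*(5) - (-3)*(2) = -45 + 6 = -39.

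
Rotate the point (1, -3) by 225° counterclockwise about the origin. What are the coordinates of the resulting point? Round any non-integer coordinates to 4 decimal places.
(-2.8284, 1.4142)

Rotation matrix R(θ) = [[cos θ, -sin θ], [sin θ, cos θ]]; for θ = 225°:
R = [[-√2/2, √2/2], [-√2/2, -√2/2]]
Result: R × [1, -3]ᵀ = [-√2/2·1 + (√2/2)·-3, -√2/2·1 + (-√2/2)·-3]ᵀ = (-2.8284, 1.4142)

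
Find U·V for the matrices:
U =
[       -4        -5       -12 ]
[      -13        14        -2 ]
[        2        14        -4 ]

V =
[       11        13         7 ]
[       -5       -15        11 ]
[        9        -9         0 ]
UV =
[     -127       131       -83 ]
[     -231      -361        63 ]
[      -84      -148       168 ]

Matrix multiplication: (UV)[i][j] = sum over k of U[i][k] * V[k][j].
  (UV)[0][0] = (-4)*(11) + (-5)*(-5) + (-12)*(9) = -127
  (UV)[0][1] = (-4)*(13) + (-5)*(-15) + (-12)*(-9) = 131
  (UV)[0][2] = (-4)*(7) + (-5)*(11) + (-12)*(0) = -83
  (UV)[1][0] = (-13)*(11) + (14)*(-5) + (-2)*(9) = -231
  (UV)[1][1] = (-13)*(13) + (14)*(-15) + (-2)*(-9) = -361
  (UV)[1][2] = (-13)*(7) + (14)*(11) + (-2)*(0) = 63
  (UV)[2][0] = (2)*(11) + (14)*(-5) + (-4)*(9) = -84
  (UV)[2][1] = (2)*(13) + (14)*(-15) + (-4)*(-9) = -148
  (UV)[2][2] = (2)*(7) + (14)*(11) + (-4)*(0) = 168
UV =
[     -127       131       -83 ]
[     -231      -361        63 ]
[      -84      -148       168 ]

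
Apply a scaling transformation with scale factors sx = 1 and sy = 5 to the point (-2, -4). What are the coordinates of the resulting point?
(-2, -20)

Scaling matrix:
[[1, 0], [0, 5]]
Result: (-2 × 1, -4 × 5) = (-2, -20)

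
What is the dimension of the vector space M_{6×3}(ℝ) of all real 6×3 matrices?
Dimension = 18

A real 6×3 matrix is determined by its 6·3 = 18 independent entries.
A standard basis is {E_ij : 1 ≤ i ≤ 6, 1 ≤ j ≤ 3}, where E_ij has a 1 in position (i, j) and 0 elsewhere — there are 18 such matrices, and they are linearly independent and span M_{6×3}(ℝ).
Therefore dim(M_{6×3}(ℝ)) = 18.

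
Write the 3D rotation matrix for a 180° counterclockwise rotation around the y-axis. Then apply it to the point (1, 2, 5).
R = [[-1, 0, 0], [0, 1, 0], [0, 0, -1]]; R·(1, 2, 5) = (-1, 2, -5)

Rotation matrix for 180° around y-axis:
cos(180°) = -1, sin(180°) = 0
R = [[-1, 0, 0], [0, 1, 0], [0, 0, -1]]
Apply to (1, 2, 5): R·[1, 2, 5]ᵀ = (-1, 2, -5)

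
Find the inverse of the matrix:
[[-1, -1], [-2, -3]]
[[-3, 1], [2, -1]]

For [[a,b],[c,d]], inverse = (1/det)·[[d,-b],[-c,a]]
det = -1·-3 - -1·-2 = 1
Inverse = (1/1)·[[-3, 1], [2, -1]]
        = [[-3, 1], [2, -1]]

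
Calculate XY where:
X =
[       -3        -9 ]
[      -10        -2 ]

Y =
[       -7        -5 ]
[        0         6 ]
XY =
[       21       -39 ]
[       70        38 ]

Matrix multiplication: (XY)[i][j] = sum over k of X[i][k] * Y[k][j].
  (XY)[0][0] = (-3)*(-7) + (-9)*(0) = 21
  (XY)[0][1] = (-3)*(-5) + (-9)*(6) = -39
  (XY)[1][0] = (-10)*(-7) + (-2)*(0) = 70
  (XY)[1][1] = (-10)*(-5) + (-2)*(6) = 38
XY =
[       21       -39 ]
[       70        38 ]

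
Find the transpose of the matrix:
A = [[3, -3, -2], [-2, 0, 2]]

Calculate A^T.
[[3, -2], [-3, 0], [-2, 2]]

The transpose sends entry (i,j) to (j,i); rows become columns.
Row 0 of A: [3, -3, -2] -> column 0 of A^T.
Row 1 of A: [-2, 0, 2] -> column 1 of A^T.
A^T = [[3, -2], [-3, 0], [-2, 2]]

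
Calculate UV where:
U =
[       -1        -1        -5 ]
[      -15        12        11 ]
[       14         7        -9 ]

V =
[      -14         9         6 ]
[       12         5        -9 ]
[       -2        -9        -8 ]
UV =
[       12        31        43 ]
[      332      -174      -286 ]
[      -94       242        93 ]

Matrix multiplication: (UV)[i][j] = sum over k of U[i][k] * V[k][j].
  (UV)[0][0] = (-1)*(-14) + (-1)*(12) + (-5)*(-2) = 12
  (UV)[0][1] = (-1)*(9) + (-1)*(5) + (-5)*(-9) = 31
  (UV)[0][2] = (-1)*(6) + (-1)*(-9) + (-5)*(-8) = 43
  (UV)[1][0] = (-15)*(-14) + (12)*(12) + (11)*(-2) = 332
  (UV)[1][1] = (-15)*(9) + (12)*(5) + (11)*(-9) = -174
  (UV)[1][2] = (-15)*(6) + (12)*(-9) + (11)*(-8) = -286
  (UV)[2][0] = (14)*(-14) + (7)*(12) + (-9)*(-2) = -94
  (UV)[2][1] = (14)*(9) + (7)*(5) + (-9)*(-9) = 242
  (UV)[2][2] = (14)*(6) + (7)*(-9) + (-9)*(-8) = 93
UV =
[       12        31        43 ]
[      332      -174      -286 ]
[      -94       242        93 ]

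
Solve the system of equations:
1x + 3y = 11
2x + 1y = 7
x = 2, y = 3

Use elimination (row reduction):
Equation 1: 1x + 3y = 11.
Equation 2: 2x + 1y = 7.
Multiply Eq1 by 2 and Eq2 by 1: 2x + 6y = 22;  2x + 1y = 7.
Subtract: (-5)y = -15, so y = 3.
Back-substitute into Eq1: 1x + 3*(3) = 11, so x = 2.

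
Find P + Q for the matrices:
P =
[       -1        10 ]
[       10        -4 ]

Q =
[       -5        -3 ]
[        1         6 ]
P + Q =
[       -6         7 ]
[       11         2 ]

Matrix addition is elementwise: (P+Q)[i][j] = P[i][j] + Q[i][j].
  (P+Q)[0][0] = (-1) + (-5) = -6
  (P+Q)[0][1] = (10) + (-3) = 7
  (P+Q)[1][0] = (10) + (1) = 11
  (P+Q)[1][1] = (-4) + (6) = 2
P + Q =
[       -6         7 ]
[       11         2 ]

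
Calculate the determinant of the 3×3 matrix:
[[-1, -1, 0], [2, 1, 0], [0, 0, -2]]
-2

Expansion along first row:
det = -1·det([[1,0],[0,-2]]) - -1·det([[2,0],[0,-2]]) + 0·det([[2,1],[0,0]])
    = -1·(1·-2 - 0·0) - -1·(2·-2 - 0·0) + 0·(2·0 - 1·0)
    = -1·-2 - -1·-4 + 0·0
    = 2 + -4 + 0 = -2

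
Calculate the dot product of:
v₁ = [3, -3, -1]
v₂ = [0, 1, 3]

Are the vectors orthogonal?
-6, No

The dot product is the sum of products of corresponding components.
v₁·v₂ = (3)*(0) + (-3)*(1) + (-1)*(3) = 0 - 3 - 3 = -6.
Two vectors are orthogonal iff their dot product is 0; here the dot product is -6, so the vectors are not orthogonal.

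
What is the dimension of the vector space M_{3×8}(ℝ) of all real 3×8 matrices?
Dimension = 24

A real 3×8 matrix is determined by its 3·8 = 24 independent entries.
A standard basis is {E_ij : 1 ≤ i ≤ 3, 1 ≤ j ≤ 8}, where E_ij has a 1 in position (i, j) and 0 elsewhere — there are 24 such matrices, and they are linearly independent and span M_{3×8}(ℝ).
Therefore dim(M_{3×8}(ℝ)) = 24.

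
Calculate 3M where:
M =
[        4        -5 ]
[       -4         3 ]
3M =
[       12       -15 ]
[      -12         9 ]

Scalar multiplication is elementwise: (3M)[i][j] = 3 * M[i][j].
  (3M)[0][0] = 3 * (4) = 12
  (3M)[0][1] = 3 * (-5) = -15
  (3M)[1][0] = 3 * (-4) = -12
  (3M)[1][1] = 3 * (3) = 9
3M =
[       12       -15 ]
[      -12         9 ]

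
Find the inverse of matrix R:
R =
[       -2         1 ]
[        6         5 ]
det(R) = -16
R⁻¹ =
[    -5/16      1/16 ]
[      3/8       1/8 ]

For a 2×2 matrix R = [[a, b], [c, d]] with det(R) ≠ 0, R⁻¹ = (1/det(R)) * [[d, -b], [-c, a]].
det(R) = (-2)*(5) - (1)*(6) = -10 - 6 = -16.
R⁻¹ = (1/-16) * [[5, -1], [-6, -2]].
Dividing each entry by -16 and reducing:
R⁻¹ =
[    -5/16      1/16 ]
[      3/8       1/8 ]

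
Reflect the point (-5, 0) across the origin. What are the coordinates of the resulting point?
(5, 0)

Reflection across origin: (-5, 0) → (5, 0)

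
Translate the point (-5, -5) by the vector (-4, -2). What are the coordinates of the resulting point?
(-9, -7)

Translation by (-4, -2):
x' = -5 + -4 = -9
y' = -5 + -2 = -7
Homogeneous matrix: [[1, 0, -4], [0, 1, -2], [0, 0, 1]]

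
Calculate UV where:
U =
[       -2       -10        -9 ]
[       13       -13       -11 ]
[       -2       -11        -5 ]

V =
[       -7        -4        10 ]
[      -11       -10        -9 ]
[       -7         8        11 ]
UV =
[      187        36       -29 ]
[      129       -10       126 ]
[      170        78        24 ]

Matrix multiplication: (UV)[i][j] = sum over k of U[i][k] * V[k][j].
  (UV)[0][0] = (-2)*(-7) + (-10)*(-11) + (-9)*(-7) = 187
  (UV)[0][1] = (-2)*(-4) + (-10)*(-10) + (-9)*(8) = 36
  (UV)[0][2] = (-2)*(10) + (-10)*(-9) + (-9)*(11) = -29
  (UV)[1][0] = (13)*(-7) + (-13)*(-11) + (-11)*(-7) = 129
  (UV)[1][1] = (13)*(-4) + (-13)*(-10) + (-11)*(8) = -10
  (UV)[1][2] = (13)*(10) + (-13)*(-9) + (-11)*(11) = 126
  (UV)[2][0] = (-2)*(-7) + (-11)*(-11) + (-5)*(-7) = 170
  (UV)[2][1] = (-2)*(-4) + (-11)*(-10) + (-5)*(8) = 78
  (UV)[2][2] = (-2)*(10) + (-11)*(-9) + (-5)*(11) = 24
UV =
[      187        36       -29 ]
[      129       -10       126 ]
[      170        78        24 ]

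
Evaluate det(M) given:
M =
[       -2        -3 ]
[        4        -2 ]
det(M) = 16

For a 2×2 matrix [[a, b], [c, d]], det = a*d - b*c.
det(M) = (-2)*(-2) - (-3)*(4) = 4 + 12 = 16.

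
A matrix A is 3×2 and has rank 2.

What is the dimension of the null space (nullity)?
0

The rank-nullity theorem for an m×n matrix states:
rank(A) + nullity(A) = n (the number of columns).
Here n = 2 and rank(A) = 2, so nullity(A) = 2 - 2 = 0.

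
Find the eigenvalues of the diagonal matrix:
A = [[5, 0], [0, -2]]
λ₁ = 5, λ₂ = -2

The characteristic polynomial of A is det(A - λI) = (5 - λ)(-2 - λ) = 0.
The roots are λ = 5 and λ = -2, so the eigenvalues are the diagonal entries.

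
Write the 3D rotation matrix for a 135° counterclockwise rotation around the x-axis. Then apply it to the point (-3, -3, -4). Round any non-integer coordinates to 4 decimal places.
R = [[1, 0, 0], [0, -√2/2, -√2/2], [0, √2/2, -√2/2]]; R·(-3, -3, -4) = (-3.0000, 4.9497, 0.7071)

Rotation matrix for 135° around x-axis:
cos(135°) = -√2/2, sin(135°) = √2/2
R = [[1, 0, 0], [0, -√2/2, -√2/2], [0, √2/2, -√2/2]]
Apply to (-3, -3, -4): R·[-3, -3, -4]ᵀ = (-3.0000, 4.9497, 0.7071)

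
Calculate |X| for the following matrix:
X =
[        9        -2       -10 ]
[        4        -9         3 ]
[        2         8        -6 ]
det(X) = -290

Expand along row 0 (cofactor expansion): det(X) = a*(e*i - f*h) - b*(d*i - f*g) + c*(d*h - e*g), where the 3×3 is [[a, b, c], [d, e, f], [g, h, i]].
Minor M_00 = (-9)*(-6) - (3)*(8) = 54 - 24 = 30.
Minor M_01 = (4)*(-6) - (3)*(2) = -24 - 6 = -30.
Minor M_02 = (4)*(8) - (-9)*(2) = 32 + 18 = 50.
det(X) = (9)*(30) - (-2)*(-30) + (-10)*(50) = 270 - 60 - 500 = -290.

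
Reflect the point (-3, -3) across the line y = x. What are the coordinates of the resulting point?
(-3, -3)

Reflection across line y = x: (-3, -3) → (-3, -3)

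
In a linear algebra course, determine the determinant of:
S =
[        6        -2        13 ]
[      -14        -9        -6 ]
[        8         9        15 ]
det(S) = -1512

Expand along row 0 (cofactor expansion): det(S) = a*(e*i - f*h) - b*(d*i - f*g) + c*(d*h - e*g), where the 3×3 is [[a, b, c], [d, e, f], [g, h, i]].
Minor M_00 = (-9)*(15) - (-6)*(9) = -135 + 54 = -81.
Minor M_01 = (-14)*(15) - (-6)*(8) = -210 + 48 = -162.
Minor M_02 = (-14)*(9) - (-9)*(8) = -126 + 72 = -54.
det(S) = (6)*(-81) - (-2)*(-162) + (13)*(-54) = -486 - 324 - 702 = -1512.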